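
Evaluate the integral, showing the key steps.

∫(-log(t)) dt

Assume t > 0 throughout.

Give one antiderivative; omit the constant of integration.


Step 1. Integrate ∫(-log(t)) dt by parts with u = log(t), dv = (-1) dt, so v = -t [assuming t > 0]: now -t*log(t) + ∫(1) dt.
Step 2. Evaluate the standard form: now -t*log(t) + t.
Answer: -t*log(t) + t.


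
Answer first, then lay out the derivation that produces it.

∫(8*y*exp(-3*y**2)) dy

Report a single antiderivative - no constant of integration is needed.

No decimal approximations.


The answer is -4*exp(-3*y**2)/3.
Step 1. Substitute u = y**2, turning ∫(8*y*exp(-3*y**2)) dy into ∫(4*exp(-3*u)) du: now ∫(4*exp(-3*u)) du.
Step 2. Evaluate the standard form: now -4*exp(-3*u)/3.
Step 3. Substitute back u = y**2: now -4*exp(-3*y**2)/3.
Answer: -4*exp(-3*y**2)/3.


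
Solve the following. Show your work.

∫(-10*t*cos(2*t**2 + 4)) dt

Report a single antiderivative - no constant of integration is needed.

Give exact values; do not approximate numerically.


Step 1. Substitute u = t**2 + 2, turning ∫(-10*t*cos(2*t**2 + 4)) dt into ∫(-5*cos(2*u)) du: now ∫(-5*cos(2*u)) du.
Step 2. Evaluate the standard form: now -5*sin(2*u)/2.
Step 3. Substitute back u = t**2 + 2: now -5*sin(2*t**2 + 4)/2.
Answer: -5*sin(2*t**2 + 4)/2.


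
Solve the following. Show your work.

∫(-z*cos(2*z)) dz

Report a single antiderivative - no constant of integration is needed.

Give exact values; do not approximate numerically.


Step 1. Integrate ∫(-z*cos(2*z)) dz by parts with u = z, dv = (-cos(2*z)) dz, so v = -sin(2*z)/2: now -z*sin(2*z)/2 + ∫(sin(2*z)/2) dz.
Step 2. Evaluate the standard form: now -z*sin(2*z)/2 - cos(2*z)/4.
Answer: -z*sin(2*z)/2 - cos(2*z)/4.


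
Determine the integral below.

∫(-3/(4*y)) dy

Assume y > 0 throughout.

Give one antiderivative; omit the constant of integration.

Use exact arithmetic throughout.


Answer: -3*log(y)/4.


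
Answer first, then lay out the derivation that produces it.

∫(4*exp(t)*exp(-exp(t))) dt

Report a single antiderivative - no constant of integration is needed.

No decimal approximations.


The answer is -4*exp(-exp(t)).
Step 1. Substitute u = exp(t), turning ∫(4*exp(t)*exp(-exp(t))) dt into ∫(4*exp(-u)) du: now ∫(4*exp(-u)) du.
Step 2. Evaluate the standard form: now -4*exp(-u).
Step 3. Substitute back u = exp(t): now -4*exp(-exp(t)).
Answer: -4*exp(-exp(t)).


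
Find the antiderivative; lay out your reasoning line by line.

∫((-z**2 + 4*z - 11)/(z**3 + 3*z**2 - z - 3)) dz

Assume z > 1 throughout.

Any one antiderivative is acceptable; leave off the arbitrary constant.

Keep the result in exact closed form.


Step 1. Decompose ∫((-z**2 + 4*z - 11)/(z**3 + 3*z**2 - z - 3)) dz by partial fractions, (-z**2 + 4*z - 11)/(z**3 + 3*z**2 - z - 3) = -4/(z + 3) + 4/(z + 1) - 1/(z - 1): now ∫(-1/(z - 1)) dz + ∫(4/(z + 1)) dz + ∫(-4/(z + 3)) dz.
Step 2. Evaluate the standard form [assuming z > -1]: now 4*log(z + 1) + ∫(-1/(z - 1)) dz + ∫(-4/(z + 3)) dz.
Step 3. Evaluate the standard form [assuming z > -3]: now 4*log(z + 1) - 4*log(z + 3) + ∫(-1/(z - 1)) dz.
Step 4. Evaluate the standard form [assuming z > 1]: now -log(z - 1) + 4*log(z + 1) - 4*log(z + 3).
Answer: -log(z - 1) + 4*log(z + 1) - 4*log(z + 3).


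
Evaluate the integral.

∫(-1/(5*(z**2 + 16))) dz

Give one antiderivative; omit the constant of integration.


Answer: -atan(z/4)/20.


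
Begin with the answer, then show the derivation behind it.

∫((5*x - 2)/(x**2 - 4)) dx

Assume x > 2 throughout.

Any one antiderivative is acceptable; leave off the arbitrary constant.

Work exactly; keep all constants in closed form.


The answer is 2*log(x - 2) + 3*log(x + 2).
Step 1. Decompose ∫((5*x - 2)/(x**2 - 4)) dx by partial fractions, (5*x - 2)/(x**2 - 4) = 3/(x + 2) + 2/(x - 2): now ∫(2/(x - 2)) dx + ∫(3/(x + 2)) dx.
Step 2. Evaluate the standard form [assuming x > -2]: now 3*log(x + 2) + ∫(2/(x - 2)) dx.
Step 3. Evaluate the standard form [assuming x > 2]: now 2*log(x - 2) + 3*log(x + 2).
Answer: 2*log(x - 2) + 3*log(x + 2).


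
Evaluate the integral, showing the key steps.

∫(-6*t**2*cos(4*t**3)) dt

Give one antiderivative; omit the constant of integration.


Step 1. Substitute u = t**3, turning ∫(-6*t**2*cos(4*t**3)) dt into ∫(-2*cos(4*u)) du: now ∫(-2*cos(4*u)) du.
Step 2. Evaluate the standard form: now -sin(4*u)/2.
Step 3. Substitute back u = t**3: now -sin(4*t**3)/2.
Answer: -sin(4*t**3)/2.


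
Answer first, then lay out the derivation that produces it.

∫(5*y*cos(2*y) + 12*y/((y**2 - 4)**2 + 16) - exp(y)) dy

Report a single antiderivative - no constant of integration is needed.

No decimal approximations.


The answer is 5*y*sin(2*y)/2 - exp(y) + 5*cos(2*y)/4 + 3*atan(y**2/4 - 1)/2.
Step 1. Rewrite: now ∫(12*y/((y**2 - 4)**2 + 16)) dy + ∫(5*y*cos(2*y)) dy + ∫(-exp(y)) dy.
Step 2. Integrate ∫(5*y*cos(2*y)) dy by parts with u = y, dv = (5*cos(2*y)) dy, so v = 5*sin(2*y)/2: now 5*y*sin(2*y)/2 + ∫(12*y/((y**2 - 4)**2 + 16)) dy + ∫(-exp(y)) dy + ∫(-5*sin(2*y)/2) dy.
Step 3. Evaluate the standard form: now 5*y*sin(2*y)/2 + 5*cos(2*y)/4 + ∫(12*y/((y**2 - 4)**2 + 16)) dy + ∫(-exp(y)) dy.
Step 4. Substitute u = y**2 - 4, turning ∫(12*y/((y**2 - 4)**2 + 16)) dy into ∫(6/(u**2 + 16)) du: now 5*y*sin(2*y)/2 + 5*cos(2*y)/4 + ∫(6/(u**2 + 16)) du + ∫(-exp(y)) dy.
Step 5. Evaluate the standard form: now 5*y*sin(2*y)/2 + 5*cos(2*y)/4 + 3*atan(u/4)/2 + ∫(-exp(y)) dy.
Step 6. Substitute back u = y**2 - 4: now 5*y*sin(2*y)/2 + 5*cos(2*y)/4 + 3*atan(y**2/4 - 1)/2 + ∫(-exp(y)) dy.
Step 7. Evaluate the standard form: now 5*y*sin(2*y)/2 - exp(y) + 5*cos(2*y)/4 + 3*atan(y**2/4 - 1)/2.
Answer: 5*y*sin(2*y)/2 - exp(y) + 5*cos(2*y)/4 + 3*atan(y**2/4 - 1)/2.


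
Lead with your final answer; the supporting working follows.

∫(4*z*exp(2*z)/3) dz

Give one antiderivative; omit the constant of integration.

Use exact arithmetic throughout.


The answer is 2*z*exp(2*z)/3 - exp(2*z)/3.
Step 1. Integrate ∫(4*z*exp(2*z)/3) dz by parts with u = z, dv = (4*exp(2*z)/3) dz, so v = 2*exp(2*z)/3: now 2*z*exp(2*z)/3 + ∫(-2*exp(2*z)/3) dz.
Step 2. Evaluate the standard form: now 2*z*exp(2*z)/3 - exp(2*z)/3.
Answer: 2*z*exp(2*z)/3 - exp(2*z)/3.


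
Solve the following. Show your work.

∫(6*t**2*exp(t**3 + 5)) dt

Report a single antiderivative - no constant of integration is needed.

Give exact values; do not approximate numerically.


Step 1. Substitute u = t**3 + 5, turning ∫(6*t**2*exp(t**3 + 5)) dt into ∫(2*exp(u)) du: now ∫(2*exp(u)) du.
Step 2. Evaluate the standard form: now 2*exp(u).
Step 3. Substitute back u = t**3 + 5: now 2*exp(t**3 + 5).
Answer: 2*exp(t**3 + 5).


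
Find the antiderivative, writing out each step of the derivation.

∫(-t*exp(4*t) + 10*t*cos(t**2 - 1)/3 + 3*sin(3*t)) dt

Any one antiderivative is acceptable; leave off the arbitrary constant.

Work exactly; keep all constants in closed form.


Step 1. Rewrite: now ∫(-t*exp(4*t)) dt + ∫(10*t*cos(t**2 - 1)/3) dt + ∫(3*sin(3*t)) dt.
Step 2. Integrate ∫(-t*exp(4*t)) dt by parts with u = t, dv = (-exp(4*t)) dt, so v = -exp(4*t)/4: now -t*exp(4*t)/4 + ∫(10*t*cos(t**2 - 1)/3) dt + ∫(exp(4*t)/4) dt + ∫(3*sin(3*t)) dt.
Step 3. Evaluate the standard form: now -t*exp(4*t)/4 + exp(4*t)/16 + ∫(10*t*cos(t**2 - 1)/3) dt + ∫(3*sin(3*t)) dt.
Step 4. Evaluate the standard form: now -t*exp(4*t)/4 + exp(4*t)/16 - cos(3*t) + ∫(10*t*cos(t**2 - 1)/3) dt.
Step 5. Substitute u = t**2 - 1, turning ∫(10*t*cos(t**2 - 1)/3) dt into ∫(5*cos(u)/3) du: now -t*exp(4*t)/4 + exp(4*t)/16 - cos(3*t) + ∫(5*cos(u)/3) du.
Step 6. Evaluate the standard form: now -t*exp(4*t)/4 + exp(4*t)/16 + 5*sin(u)/3 - cos(3*t).
Step 7. Substitute back u = t**2 - 1: now -t*exp(4*t)/4 + exp(4*t)/16 + 5*sin(t**2 - 1)/3 - cos(3*t).
Answer: -t*exp(4*t)/4 + exp(4*t)/16 + 5*sin(t**2 - 1)/3 - cos(3*t).


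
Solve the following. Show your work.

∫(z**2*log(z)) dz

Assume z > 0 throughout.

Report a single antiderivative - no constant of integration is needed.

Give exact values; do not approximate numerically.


Step 1. Integrate ∫(z**2*log(z)) dz by parts with u = log(z), dv = (z**2) dz, so v = z**3/3 [assuming z > 0]: now z**3*log(z)/3 + ∫(-z**2/3) dz.
Step 2. Evaluate the standard form: now z**3*log(z)/3 - z**3/9.
Answer: z**3*log(z)/3 - z**3/9.


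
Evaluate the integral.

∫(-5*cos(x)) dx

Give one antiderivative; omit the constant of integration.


Answer: -5*sin(x).


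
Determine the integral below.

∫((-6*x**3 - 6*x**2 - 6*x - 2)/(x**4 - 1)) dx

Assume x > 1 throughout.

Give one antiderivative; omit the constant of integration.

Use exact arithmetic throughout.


Answer: -5*log(x - 1) - log(x + 1) - 2*atan(x).


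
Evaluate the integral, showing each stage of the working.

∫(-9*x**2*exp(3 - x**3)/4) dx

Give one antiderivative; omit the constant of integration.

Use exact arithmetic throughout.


Step 1. Substitute u = x**3 - 3, turning ∫(-9*x**2*exp(3 - x**3)/4) dx into ∫(-3*exp(-u)/4) du: now ∫(-3*exp(-u)/4) du.
Step 2. Evaluate the standard form: now 3*exp(-u)/4.
Step 3. Substitute back u = x**3 - 3: now 3*exp(3 - x**3)/4.
Answer: 3*exp(3 - x**3)/4.


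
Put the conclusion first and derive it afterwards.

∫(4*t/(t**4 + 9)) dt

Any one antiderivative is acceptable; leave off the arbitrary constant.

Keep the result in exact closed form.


The answer is 2*atan(t**2/3)/3.
Step 1. Substitute u = t**2, turning ∫(4*t/(t**4 + 9)) dt into ∫(2/(u**2 + 9)) du: now ∫(2/(u**2 + 9)) du.
Step 2. Evaluate the standard form: now 2*atan(u/3)/3.
Step 3. Substitute back u = t**2: now 2*atan(t**2/3)/3.
Answer: 2*atan(t**2/3)/3.


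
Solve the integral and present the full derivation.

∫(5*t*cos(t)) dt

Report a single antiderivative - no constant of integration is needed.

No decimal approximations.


Step 1. Integrate ∫(5*t*cos(t)) dt by parts with u = t, dv = (5*cos(t)) dt, so v = 5*sin(t): now 5*t*sin(t) + ∫(-5*sin(t)) dt.
Step 2. Evaluate the standard form: now 5*t*sin(t) + 5*cos(t).
Answer: 5*t*sin(t) + 5*cos(t).


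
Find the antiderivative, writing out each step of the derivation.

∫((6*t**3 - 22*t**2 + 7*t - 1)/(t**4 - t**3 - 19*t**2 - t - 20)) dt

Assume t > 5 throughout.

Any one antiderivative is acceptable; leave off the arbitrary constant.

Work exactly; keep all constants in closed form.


Step 1. Decompose ∫((6*t**3 - 22*t**2 + 7*t - 1)/(t**4 - t**3 - 19*t**2 - t - 20)) dt by partial fractions, (6*t**3 - 22*t**2 + 7*t - 1)/(t**4 - t**3 - 19*t**2 - t - 20) = -1/(t**2 + 1) + 5/(t + 4) + 1/(t - 5): now ∫(1/(t - 5)) dt + ∫(5/(t + 4)) dt + ∫(-1/(t**2 + 1)) dt.
Step 2. Evaluate the standard form [assuming t > 5]: now log(t - 5) + ∫(5/(t + 4)) dt + ∫(-1/(t**2 + 1)) dt.
Step 3. Evaluate the standard form [assuming t > -4]: now log(t - 5) + 5*log(t + 4) + ∫(-1/(t**2 + 1)) dt.
Step 4. Evaluate the standard form: now log(t - 5) + 5*log(t + 4) - atan(t).
Answer: log(t - 5) + 5*log(t + 4) - atan(t).


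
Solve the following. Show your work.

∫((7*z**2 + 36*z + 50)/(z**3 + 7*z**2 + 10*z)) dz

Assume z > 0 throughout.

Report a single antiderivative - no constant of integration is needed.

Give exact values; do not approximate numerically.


Step 1. Decompose ∫((7*z**2 + 36*z + 50)/(z**3 + 7*z**2 + 10*z)) dz by partial fractions, (7*z**2 + 36*z + 50)/(z**3 + 7*z**2 + 10*z) = 3/(z + 5) - 1/(z + 2) + 5/z: now ∫(5/z) dz + ∫(-1/(z + 2)) dz + ∫(3/(z + 5)) dz.
Step 2. Evaluate the standard form [assuming z > 0]: now 5*log(z) + ∫(-1/(z + 2)) dz + ∫(3/(z + 5)) dz.
Step 3. Evaluate the standard form [assuming z > -5]: now 5*log(z) + 3*log(z + 5) + ∫(-1/(z + 2)) dz.
Step 4. Evaluate the standard form [assuming z > -2]: now 5*log(z) - log(z + 2) + 3*log(z + 5).
Answer: 5*log(z) - log(z + 2) + 3*log(z + 5).


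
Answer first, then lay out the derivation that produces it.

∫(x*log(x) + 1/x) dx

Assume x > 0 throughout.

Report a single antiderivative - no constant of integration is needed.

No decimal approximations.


The answer is x**2*log(x)/2 - x**2/4 + log(x).
Step 1. Rewrite: now ∫(1/x) dx + ∫(x*log(x)) dx.
Step 2. Evaluate the standard form [assuming x > 0]: now log(x) + ∫(x*log(x)) dx.
Step 3. Integrate ∫(x*log(x)) dx by parts with u = log(x), dv = (x) dx, so v = x**2/2 [assuming x > 0]: now x**2*log(x)/2 + log(x) + ∫(-x/2) dx.
Step 4. Evaluate the standard form: now x**2*log(x)/2 - x**2/4 + log(x).
Answer: x**2*log(x)/2 - x**2/4 + log(x).


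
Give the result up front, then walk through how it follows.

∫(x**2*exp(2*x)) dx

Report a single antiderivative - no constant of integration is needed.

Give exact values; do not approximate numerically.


The answer is x**2*exp(2*x)/2 - x*exp(2*x)/2 + exp(2*x)/4.
Step 1. Integrate ∫(x**2*exp(2*x)) dx by parts with u = x**2, dv = (exp(2*x)) dx, so v = exp(2*x)/2: now x**2*exp(2*x)/2 + ∫(-x*exp(2*x)) dx.
Step 2. Integrate ∫(-x*exp(2*x)) dx by parts with u = x, dv = (-exp(2*x)) dx, so v = -exp(2*x)/2: now x**2*exp(2*x)/2 - x*exp(2*x)/2 + ∫(exp(2*x)/2) dx.
Step 3. Evaluate the standard form: now x**2*exp(2*x)/2 - x*exp(2*x)/2 + exp(2*x)/4.
Answer: x**2*exp(2*x)/2 - x*exp(2*x)/2 + exp(2*x)/4.


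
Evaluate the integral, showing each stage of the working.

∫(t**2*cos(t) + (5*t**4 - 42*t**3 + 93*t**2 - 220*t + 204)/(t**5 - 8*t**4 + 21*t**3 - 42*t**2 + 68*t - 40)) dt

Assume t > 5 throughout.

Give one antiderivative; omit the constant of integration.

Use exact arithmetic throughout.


Step 1. Rewrite: now ∫(t**2*cos(t)) dt + ∫((5*t**4 - 42*t**3 + 93*t**2 - 220*t + 204)/(t**5 - 8*t**4 + 21*t**3 - 42*t**2 + 68*t - 40)) dt.
Step 2. Integrate ∫(t**2*cos(t)) dt by parts with u = t**2, dv = (cos(t)) dt, so v = sin(t): now t**2*sin(t) + ∫(-2*t*sin(t)) dt + ∫((5*t**4 - 42*t**3 + 93*t**2 - 220*t + 204)/(t**5 - 8*t**4 + 21*t**3 - 42*t**2 + 68*t - 40)) dt.
Step 3. Integrate ∫(-2*t*sin(t)) dt by parts with u = t, dv = (-2*sin(t)) dt, so v = 2*cos(t): now t**2*sin(t) + 2*t*cos(t) + ∫((5*t**4 - 42*t**3 + 93*t**2 - 220*t + 204)/(t**5 - 8*t**4 + 21*t**3 - 42*t**2 + 68*t - 40)) dt + ∫(-2*cos(t)) dt.
Step 4. Evaluate the standard form: now t**2*sin(t) + 2*t*cos(t) - 2*sin(t) + ∫((5*t**4 - 42*t**3 + 93*t**2 - 220*t + 204)/(t**5 - 8*t**4 + 21*t**3 - 42*t**2 + 68*t - 40)) dt.
Step 5. Decompose ∫((5*t**4 - 42*t**3 + 93*t**2 - 220*t + 204)/(t**5 - 8*t**4 + 21*t**3 - 42*t**2 + 68*t - 40)) dt by partial fractions, (5*t**4 - 42*t**3 + 93*t**2 - 220*t + 204)/(t**5 - 8*t**4 + 21*t**3 - 42*t**2 + 68*t - 40) = -4/(t**2 + 4) + 2/(t - 1) + 5/(t - 2) - 2/(t - 5): now t**2*sin(t) + 2*t*cos(t) - 2*sin(t) + ∫(-2/(t - 5)) dt + ∫(5/(t - 2)) dt + ∫(2/(t - 1)) dt + ∫(-4/(t**2 + 4)) dt.
Step 6. Evaluate the standard form [assuming t > 2]: now t**2*sin(t) + 2*t*cos(t) + 5*log(t - 2) - 2*sin(t) + ∫(-2/(t - 5)) dt + ∫(2/(t - 1)) dt + ∫(-4/(t**2 + 4)) dt.
Step 7. Evaluate the standard form [assuming t > 1]: now t**2*sin(t) + 2*t*cos(t) + 5*log(t - 2) + 2*log(t - 1) - 2*sin(t) + ∫(-2/(t - 5)) dt + ∫(-4/(t**2 + 4)) dt.
Step 8. Evaluate the standard form [assuming t > 5]: now t**2*sin(t) + 2*t*cos(t) - 2*log(t - 5) + 5*log(t - 2) + 2*log(t - 1) - 2*sin(t) + ∫(-4/(t**2 + 4)) dt.
Step 9. Evaluate the standard form: now t**2*sin(t) + 2*t*cos(t) - 2*log(t - 5) + 5*log(t - 2) + 2*log(t - 1) - 2*sin(t) - 2*atan(t/2).
Answer: t**2*sin(t) + 2*t*cos(t) - 2*log(t - 5) + 5*log(t - 2) + 2*log(t - 1) - 2*sin(t) - 2*atan(t/2).


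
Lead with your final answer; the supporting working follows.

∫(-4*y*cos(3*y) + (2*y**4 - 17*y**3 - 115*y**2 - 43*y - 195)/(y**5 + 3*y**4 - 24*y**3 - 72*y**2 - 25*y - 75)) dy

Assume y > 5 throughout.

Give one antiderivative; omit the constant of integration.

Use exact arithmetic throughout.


The answer is -4*y*sin(3*y)/3 - 2*log(y - 5) + 3*log(y + 3) + log(y + 5) - 4*cos(3*y)/9 + atan(y).
Step 1. Rewrite: now ∫(-4*y*cos(3*y)) dy + ∫((2*y**4 - 17*y**3 - 115*y**2 - 43*y - 195)/(y**5 + 3*y**4 - 24*y**3 - 72*y**2 - 25*y - 75)) dy.
Step 2. Decompose ∫((2*y**4 - 17*y**3 - 115*y**2 - 43*y - 195)/(y**5 + 3*y**4 - 24*y**3 - 72*y**2 - 25*y - 75)) dy by partial fractions, (2*y**4 - 17*y**3 - 115*y**2 - 43*y - 195)/(y**5 + 3*y**4 - 24*y**3 - 72*y**2 - 25*y - 75) = 1/(y**2 + 1) + 1/(y + 5) + 3/(y + 3) - 2/(y - 5): now ∫(-4*y*cos(3*y)) dy + ∫(-2/(y - 5)) dy + ∫(3/(y + 3)) dy + ∫(1/(y + 5)) dy + ∫(1/(y**2 + 1)) dy.
Step 3. Evaluate the standard form [assuming y > 5]: now -2*log(y - 5) + ∫(-4*y*cos(3*y)) dy + ∫(3/(y + 3)) dy + ∫(1/(y + 5)) dy + ∫(1/(y**2 + 1)) dy.
Step 4. Evaluate the standard form [assuming y > -3]: now -2*log(y - 5) + 3*log(y + 3) + ∫(-4*y*cos(3*y)) dy + ∫(1/(y + 5)) dy + ∫(1/(y**2 + 1)) dy.
Step 5. Evaluate the standard form [assuming y > -5]: now -2*log(y - 5) + 3*log(y + 3) + log(y + 5) + ∫(-4*y*cos(3*y)) dy + ∫(1/(y**2 + 1)) dy.
Step 6. Evaluate the standard form: now -2*log(y - 5) + 3*log(y + 3) + log(y + 5) + atan(y) + ∫(-4*y*cos(3*y)) dy.
Step 7. Integrate ∫(-4*y*cos(3*y)) dy by parts with u = y, dv = (-4*cos(3*y)) dy, so v = -4*sin(3*y)/3: now -4*y*sin(3*y)/3 - 2*log(y - 5) + 3*log(y + 3) + log(y + 5) + atan(y) + ∫(4*sin(3*y)/3) dy.
Step 8. Evaluate the standard form: now -4*y*sin(3*y)/3 - 2*log(y - 5) + 3*log(y + 3) + log(y + 5) - 4*cos(3*y)/9 + atan(y).
Answer: -4*y*sin(3*y)/3 - 2*log(y - 5) + 3*log(y + 3) + log(y + 5) - 4*cos(3*y)/9 + atan(y).


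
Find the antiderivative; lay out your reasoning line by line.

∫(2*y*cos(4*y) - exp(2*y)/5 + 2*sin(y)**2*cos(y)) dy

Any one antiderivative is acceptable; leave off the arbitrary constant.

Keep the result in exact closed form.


Step 1. Rewrite: now ∫(2*y*cos(4*y)) dy + ∫(2*sin(y)**2*cos(y)) dy + ∫(-exp(2*y)/5) dy.
Step 2. Evaluate the standard form: now -exp(2*y)/10 + ∫(2*y*cos(4*y)) dy + ∫(2*sin(y)**2*cos(y)) dy.
Step 3. Substitute u = sin(y), turning ∫(2*sin(y)**2*cos(y)) dy into ∫(2*u**2) du: now -exp(2*y)/10 + ∫(2*u**2) du + ∫(2*y*cos(4*y)) dy.
Step 4. Evaluate the standard form: now 2*u**3/3 - exp(2*y)/10 + ∫(2*y*cos(4*y)) dy.
Step 5. Substitute back u = sin(y): now -exp(2*y)/10 + 2*sin(y)**3/3 + ∫(2*y*cos(4*y)) dy.
Step 6. Integrate ∫(2*y*cos(4*y)) dy by parts with u = y, dv = (2*cos(4*y)) dy, so v = sin(4*y)/2: now y*sin(4*y)/2 - exp(2*y)/10 + 2*sin(y)**3/3 + ∫(-sin(4*y)/2) dy.
Step 7. Evaluate the standard form: now y*sin(4*y)/2 - exp(2*y)/10 + 2*sin(y)**3/3 + cos(4*y)/8.
Answer: y*sin(4*y)/2 - exp(2*y)/10 + 2*sin(y)**3/3 + cos(4*y)/8.


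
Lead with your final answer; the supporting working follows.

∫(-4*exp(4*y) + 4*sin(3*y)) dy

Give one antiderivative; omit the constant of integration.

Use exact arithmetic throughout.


The answer is -exp(4*y) - 4*cos(3*y)/3.
Step 1. Rewrite: now ∫(-4*exp(4*y)) dy + ∫(4*sin(3*y)) dy.
Step 2. Evaluate the standard form: now -exp(4*y) + ∫(4*sin(3*y)) dy.
Step 3. Evaluate the standard form: now -exp(4*y) - 4*cos(3*y)/3.
Answer: -exp(4*y) - 4*cos(3*y)/3.


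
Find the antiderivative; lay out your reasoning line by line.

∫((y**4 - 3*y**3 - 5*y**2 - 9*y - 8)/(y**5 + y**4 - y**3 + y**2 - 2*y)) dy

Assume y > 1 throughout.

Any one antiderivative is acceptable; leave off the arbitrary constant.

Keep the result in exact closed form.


Step 1. Decompose ∫((y**4 - 3*y**3 - 5*y**2 - 9*y - 8)/(y**5 + y**4 - y**3 + y**2 - 2*y)) dy by partial fractions, (y**4 - 3*y**3 - 5*y**2 - 9*y - 8)/(y**5 + y**4 - y**3 + y**2 - 2*y) = 2/(y**2 + 1) + 1/(y + 2) - 4/(y - 1) + 4/y: now ∫(4/y) dy + ∫(-4/(y - 1)) dy + ∫(1/(y + 2)) dy + ∫(2/(y**2 + 1)) dy.
Step 2. Evaluate the standard form [assuming y > 1]: now -4*log(y - 1) + ∫(4/y) dy + ∫(1/(y + 2)) dy + ∫(2/(y**2 + 1)) dy.
Step 3. Evaluate the standard form [assuming y > 0]: now 4*log(y) - 4*log(y - 1) + ∫(1/(y + 2)) dy + ∫(2/(y**2 + 1)) dy.
Step 4. Evaluate the standard form [assuming y > -2]: now 4*log(y) - 4*log(y - 1) + log(y + 2) + ∫(2/(y**2 + 1)) dy.
Step 5. Evaluate the standard form: now 4*log(y) - 4*log(y - 1) + log(y + 2) + 2*atan(y).
Answer: 4*log(y) - 4*log(y - 1) + log(y + 2) + 2*atan(y).


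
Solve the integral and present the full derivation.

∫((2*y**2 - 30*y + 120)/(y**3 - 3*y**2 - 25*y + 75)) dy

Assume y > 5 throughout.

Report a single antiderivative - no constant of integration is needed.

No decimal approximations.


Step 1. Decompose ∫((2*y**2 - 30*y + 120)/(y**3 - 3*y**2 - 25*y + 75)) dy by partial fractions, (2*y**2 - 30*y + 120)/(y**3 - 3*y**2 - 25*y + 75) = 4/(y + 5) - 3/(y - 3) + 1/(y - 5): now ∫(1/(y - 5)) dy + ∫(-3/(y - 3)) dy + ∫(4/(y + 5)) dy.
Step 2. Evaluate the standard form [assuming y > 3]: now -3*log(y - 3) + ∫(1/(y - 5)) dy + ∫(4/(y + 5)) dy.
Step 3. Evaluate the standard form [assuming y > -5]: now -3*log(y - 3) + 4*log(y + 5) + ∫(1/(y - 5)) dy.
Step 4. Evaluate the standard form [assuming y > 5]: now log(y - 5) - 3*log(y - 3) + 4*log(y + 5).
Answer: log(y - 5) - 3*log(y - 3) + 4*log(y + 5).


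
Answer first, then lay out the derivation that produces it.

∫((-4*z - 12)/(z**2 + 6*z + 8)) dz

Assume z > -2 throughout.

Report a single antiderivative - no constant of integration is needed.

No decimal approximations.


The answer is -2*log(z + 2) - 2*log(z + 4).
Step 1. Decompose ∫((-4*z - 12)/(z**2 + 6*z + 8)) dz by partial fractions, (-4*z - 12)/(z**2 + 6*z + 8) = -2/(z + 4) - 2/(z + 2): now ∫(-2/(z + 2)) dz + ∫(-2/(z + 4)) dz.
Step 2. Evaluate the standard form [assuming z > -2]: now -2*log(z + 2) + ∫(-2/(z + 4)) dz.
Step 3. Evaluate the standard form [assuming z > -4]: now -2*log(z + 2) - 2*log(z + 4).
Answer: -2*log(z + 2) - 2*log(z + 4).


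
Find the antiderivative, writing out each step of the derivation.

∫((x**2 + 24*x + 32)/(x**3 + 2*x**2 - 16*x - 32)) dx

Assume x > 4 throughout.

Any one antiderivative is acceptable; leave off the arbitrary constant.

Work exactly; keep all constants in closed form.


Step 1. Decompose ∫((x**2 + 24*x + 32)/(x**3 + 2*x**2 - 16*x - 32)) dx by partial fractions, (x**2 + 24*x + 32)/(x**3 + 2*x**2 - 16*x - 32) = -3/(x + 4) + 1/(x + 2) + 3/(x - 4): now ∫(3/(x - 4)) dx + ∫(1/(x + 2)) dx + ∫(-3/(x + 4)) dx.
Step 2. Evaluate the standard form [assuming x > -4]: now -3*log(x + 4) + ∫(3/(x - 4)) dx + ∫(1/(x + 2)) dx.
Step 3. Evaluate the standard form [assuming x > 4]: now 3*log(x - 4) - 3*log(x + 4) + ∫(1/(x + 2)) dx.
Step 4. Evaluate the standard form [assuming x > -2]: now 3*log(x - 4) + log(x + 2) - 3*log(x + 4).
Answer: 3*log(x - 4) + log(x + 2) - 3*log(x + 4).


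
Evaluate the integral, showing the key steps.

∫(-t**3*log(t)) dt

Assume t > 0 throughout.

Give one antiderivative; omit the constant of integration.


Step 1. Integrate ∫(-t**3*log(t)) dt by parts with u = log(t), dv = (-t**3) dt, so v = -t**4/4 [assuming t > 0]: now -t**4*log(t)/4 + ∫(t**3/4) dt.
Step 2. Evaluate the standard form: now -t**4*log(t)/4 + t**4/16.
Answer: -t**4*log(t)/4 + t**4/16.


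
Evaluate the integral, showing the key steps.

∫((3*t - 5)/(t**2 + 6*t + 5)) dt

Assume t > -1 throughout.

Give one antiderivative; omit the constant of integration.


Step 1. Decompose ∫((3*t - 5)/(t**2 + 6*t + 5)) dt by partial fractions, (3*t - 5)/(t**2 + 6*t + 5) = 5/(t + 5) - 2/(t + 1): now ∫(-2/(t + 1)) dt + ∫(5/(t + 5)) dt.
Step 2. Evaluate the standard form [assuming t > -1]: now -2*log(t + 1) + ∫(5/(t + 5)) dt.
Step 3. Evaluate the standard form [assuming t > -5]: now -2*log(t + 1) + 5*log(t + 5).
Answer: -2*log(t + 1) + 5*log(t + 5).


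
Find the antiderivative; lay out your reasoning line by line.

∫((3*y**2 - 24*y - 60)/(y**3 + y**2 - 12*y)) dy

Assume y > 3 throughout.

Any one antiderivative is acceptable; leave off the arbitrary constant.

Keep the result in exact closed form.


Step 1. Decompose ∫((3*y**2 - 24*y - 60)/(y**3 + y**2 - 12*y)) dy by partial fractions, (3*y**2 - 24*y - 60)/(y**3 + y**2 - 12*y) = 3/(y + 4) - 5/(y - 3) + 5/y: now ∫(5/y) dy + ∫(-5/(y - 3)) dy + ∫(3/(y + 4)) dy.
Step 2. Evaluate the standard form [assuming y > -4]: now 3*log(y + 4) + ∫(5/y) dy + ∫(-5/(y - 3)) dy.
Step 3. Evaluate the standard form [assuming y > 0]: now 5*log(y) + 3*log(y + 4) + ∫(-5/(y - 3)) dy.
Step 4. Evaluate the standard form [assuming y > 3]: now 5*log(y) - 5*log(y - 3) + 3*log(y + 4).
Answer: 5*log(y) - 5*log(y - 3) + 3*log(y + 4).


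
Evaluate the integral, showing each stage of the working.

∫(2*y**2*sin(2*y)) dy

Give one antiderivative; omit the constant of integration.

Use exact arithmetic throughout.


Step 1. Integrate ∫(2*y**2*sin(2*y)) dy by parts with u = y**2, dv = (2*sin(2*y)) dy, so v = -cos(2*y): now -y**2*cos(2*y) + ∫(2*y*cos(2*y)) dy.
Step 2. Integrate ∫(2*y*cos(2*y)) dy by parts with u = y, dv = (2*cos(2*y)) dy, so v = sin(2*y): now -y**2*cos(2*y) + y*sin(2*y) + ∫(-sin(2*y)) dy.
Step 3. Evaluate the standard form: now -y**2*cos(2*y) + y*sin(2*y) + cos(2*y)/2.
Answer: -y**2*cos(2*y) + y*sin(2*y) + cos(2*y)/2.


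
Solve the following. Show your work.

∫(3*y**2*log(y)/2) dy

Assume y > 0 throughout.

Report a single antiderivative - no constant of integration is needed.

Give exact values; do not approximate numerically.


Step 1. Integrate ∫(3*y**2*log(y)/2) dy by parts with u = log(y), dv = (3*y**2/2) dy, so v = y**3/2 [assuming y > 0]: now y**3*log(y)/2 + ∫(-y**2/2) dy.
Step 2. Evaluate the standard form: now y**3*log(y)/2 - y**3/6.
Answer: y**3*log(y)/2 - y**3/6.


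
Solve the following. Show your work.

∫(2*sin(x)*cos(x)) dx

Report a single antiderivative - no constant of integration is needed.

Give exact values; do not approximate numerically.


Step 1. Substitute u = sin(x), turning ∫(2*sin(x)*cos(x)) dx into ∫(2*u) du: now ∫(2*u) du.
Step 2. Evaluate the standard form: now u**2.
Step 3. Substitute back u = sin(x): now sin(x)**2.
Answer: sin(x)**2.


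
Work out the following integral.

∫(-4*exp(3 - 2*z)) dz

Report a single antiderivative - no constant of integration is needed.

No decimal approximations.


Answer: 2*exp(3 - 2*z).


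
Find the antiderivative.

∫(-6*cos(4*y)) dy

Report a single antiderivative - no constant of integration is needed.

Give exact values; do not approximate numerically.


Answer: -3*sin(4*y)/2.


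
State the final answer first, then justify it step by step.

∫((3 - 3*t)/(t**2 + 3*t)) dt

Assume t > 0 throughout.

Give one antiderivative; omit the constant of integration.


The answer is log(t) - 4*log(t + 3).
Step 1. Decompose ∫((3 - 3*t)/(t**2 + 3*t)) dt by partial fractions, (3 - 3*t)/(t**2 + 3*t) = -4/(t + 3) + 1/t: now ∫(1/t) dt + ∫(-4/(t + 3)) dt.
Step 2. Evaluate the standard form [assuming t > -3]: now -4*log(t + 3) + ∫(1/t) dt.
Step 3. Evaluate the standard form [assuming t > 0]: now log(t) - 4*log(t + 3).
Answer: log(t) - 4*log(t + 3).


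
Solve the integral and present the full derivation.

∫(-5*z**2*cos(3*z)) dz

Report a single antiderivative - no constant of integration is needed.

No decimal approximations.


Step 1. Integrate ∫(-5*z**2*cos(3*z)) dz by parts with u = z**2, dv = (-5*cos(3*z)) dz, so v = -5*sin(3*z)/3: now -5*z**2*sin(3*z)/3 + ∫(10*z*sin(3*z)/3) dz.
Step 2. Integrate ∫(10*z*sin(3*z)/3) dz by parts with u = z, dv = (10*sin(3*z)/3) dz, so v = -10*cos(3*z)/9: now -5*z**2*sin(3*z)/3 - 10*z*cos(3*z)/9 + ∫(10*cos(3*z)/9) dz.
Step 3. Evaluate the standard form: now -5*z**2*sin(3*z)/3 - 10*z*cos(3*z)/9 + 10*sin(3*z)/27.
Answer: -5*z**2*sin(3*z)/3 - 10*z*cos(3*z)/9 + 10*sin(3*z)/27.


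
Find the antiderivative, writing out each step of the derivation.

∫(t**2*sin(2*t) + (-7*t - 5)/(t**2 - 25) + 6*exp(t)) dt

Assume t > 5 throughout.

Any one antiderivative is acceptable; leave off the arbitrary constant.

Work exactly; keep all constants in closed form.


Step 1. Rewrite: now ∫(t**2*sin(2*t)) dt + ∫((-7*t - 5)/(t**2 - 25)) dt + ∫(6*exp(t)) dt.
Step 2. Integrate ∫(t**2*sin(2*t)) dt by parts with u = t**2, dv = (sin(2*t)) dt, so v = -cos(2*t)/2: now -t**2*cos(2*t)/2 + ∫(t*cos(2*t)) dt + ∫((-7*t - 5)/(t**2 - 25)) dt + ∫(6*exp(t)) dt.
Step 3. Integrate ∫(t*cos(2*t)) dt by parts with u = t, dv = (cos(2*t)) dt, so v = sin(2*t)/2: now -t**2*cos(2*t)/2 + t*sin(2*t)/2 + ∫((-7*t - 5)/(t**2 - 25)) dt + ∫(6*exp(t)) dt + ∫(-sin(2*t)/2) dt.
Step 4. Evaluate the standard form: now -t**2*cos(2*t)/2 + t*sin(2*t)/2 + cos(2*t)/4 + ∫((-7*t - 5)/(t**2 - 25)) dt + ∫(6*exp(t)) dt.
Step 5. Evaluate the standard form: now -t**2*cos(2*t)/2 + t*sin(2*t)/2 + 6*exp(t) + cos(2*t)/4 + ∫((-7*t - 5)/(t**2 - 25)) dt.
Step 6. Decompose ∫((-7*t - 5)/(t**2 - 25)) dt by partial fractions, (-7*t - 5)/(t**2 - 25) = -3/(t + 5) - 4/(t - 5): now -t**2*cos(2*t)/2 + t*sin(2*t)/2 + 6*exp(t) + cos(2*t)/4 + ∫(-4/(t - 5)) dt + ∫(-3/(t + 5)) dt.
Step 7. Evaluate the standard form [assuming t > 5]: now -t**2*cos(2*t)/2 + t*sin(2*t)/2 + 6*exp(t) - 4*log(t - 5) + cos(2*t)/4 + ∫(-3/(t + 5)) dt.
Step 8. Evaluate the standard form [assuming t > -5]: now -t**2*cos(2*t)/2 + t*sin(2*t)/2 + 6*exp(t) - 4*log(t - 5) - 3*log(t + 5) + cos(2*t)/4.
Answer: -t**2*cos(2*t)/2 + t*sin(2*t)/2 + 6*exp(t) - 4*log(t - 5) - 3*log(t + 5) + cos(2*t)/4.


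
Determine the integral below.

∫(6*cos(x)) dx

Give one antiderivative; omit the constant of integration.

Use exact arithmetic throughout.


Answer: 6*sin(x).


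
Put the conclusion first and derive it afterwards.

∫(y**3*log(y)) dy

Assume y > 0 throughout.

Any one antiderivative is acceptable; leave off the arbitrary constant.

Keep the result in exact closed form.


The answer is y**4*log(y)/4 - y**4/16.
Step 1. Integrate ∫(y**3*log(y)) dy by parts with u = log(y), dv = (y**3) dy, so v = y**4/4 [assuming y > 0]: now y**4*log(y)/4 + ∫(-y**3/4) dy.
Step 2. Evaluate the standard form: now y**4*log(y)/4 - y**4/16.
Answer: y**4*log(y)/4 - y**4/16.


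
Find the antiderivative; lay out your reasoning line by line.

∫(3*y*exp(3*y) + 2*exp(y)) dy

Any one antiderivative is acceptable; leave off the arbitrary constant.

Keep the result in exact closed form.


Step 1. Rewrite: now ∫(3*y*exp(3*y)) dy + ∫(2*exp(y)) dy.
Step 2. Integrate ∫(3*y*exp(3*y)) dy by parts with u = y, dv = (3*exp(3*y)) dy, so v = exp(3*y): now y*exp(3*y) + ∫(2*exp(y)) dy + ∫(-exp(3*y)) dy.
Step 3. Evaluate the standard form: now y*exp(3*y) - exp(3*y)/3 + ∫(2*exp(y)) dy.
Step 4. Evaluate the standard form: now y*exp(3*y) - exp(3*y)/3 + 2*exp(y).
Answer: y*exp(3*y) - exp(3*y)/3 + 2*exp(y).


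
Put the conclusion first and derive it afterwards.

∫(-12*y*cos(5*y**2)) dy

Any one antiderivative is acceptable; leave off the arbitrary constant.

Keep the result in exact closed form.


The answer is -6*sin(5*y**2)/5.
Step 1. Substitute u = y**2, turning ∫(-12*y*cos(5*y**2)) dy into ∫(-6*cos(5*u)) du: now ∫(-6*cos(5*u)) du.
Step 2. Evaluate the standard form: now -6*sin(5*u)/5.
Step 3. Substitute back u = y**2: now -6*sin(5*y**2)/5.
Answer: -6*sin(5*y**2)/5.


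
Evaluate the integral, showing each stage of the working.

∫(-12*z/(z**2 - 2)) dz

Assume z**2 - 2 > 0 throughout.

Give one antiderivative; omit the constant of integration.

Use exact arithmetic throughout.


Step 1. Substitute u = z**2 - 2, turning ∫(-12*z/(z**2 - 2)) dz into ∫(-6/u) du: now ∫(-6/u) du.
Step 2. Evaluate the standard form [assuming u > 0]: now -6*log(u).
Step 3. Substitute back u = z**2 - 2: now -6*log(z**2 - 2).
Answer: -6*log(z**2 - 2).


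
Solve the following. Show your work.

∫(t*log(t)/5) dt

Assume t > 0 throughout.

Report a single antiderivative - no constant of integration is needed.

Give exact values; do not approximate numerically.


Step 1. Integrate ∫(t*log(t)/5) dt by parts with u = log(t), dv = (t/5) dt, so v = t**2/10 [assuming t > 0]: now t**2*log(t)/10 + ∫(-t/10) dt.
Step 2. Evaluate the standard form: now t**2*log(t)/10 - t**2/20.
Answer: t**2*log(t)/10 - t**2/20.


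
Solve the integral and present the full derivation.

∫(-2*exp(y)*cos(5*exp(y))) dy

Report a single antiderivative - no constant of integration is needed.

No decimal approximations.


Step 1. Substitute u = exp(y), turning ∫(-2*exp(y)*cos(5*exp(y))) dy into ∫(-2*cos(5*u)) du: now ∫(-2*cos(5*u)) du.
Step 2. Evaluate the standard form: now -2*sin(5*u)/5.
Step 3. Substitute back u = exp(y): now -2*sin(5*exp(y))/5.
Answer: -2*sin(5*exp(y))/5.


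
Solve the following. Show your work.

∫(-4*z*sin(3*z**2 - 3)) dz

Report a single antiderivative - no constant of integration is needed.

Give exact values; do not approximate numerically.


Step 1. Substitute u = z**2 - 1, turning ∫(-4*z*sin(3*z**2 - 3)) dz into ∫(-2*sin(3*u)) du: now ∫(-2*sin(3*u)) du.
Step 2. Evaluate the standard form: now 2*cos(3*u)/3.
Step 3. Substitute back u = z**2 - 1: now 2*cos(3*z**2 - 3)/3.
Answer: 2*cos(3*z**2 - 3)/3.


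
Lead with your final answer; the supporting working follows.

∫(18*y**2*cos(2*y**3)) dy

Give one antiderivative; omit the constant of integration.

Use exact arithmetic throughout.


The answer is 3*sin(2*y**3).
Step 1. Substitute u = y**3, turning ∫(18*y**2*cos(2*y**3)) dy into ∫(6*cos(2*u)) du: now ∫(6*cos(2*u)) du.
Step 2. Evaluate the standard form: now 3*sin(2*u).
Step 3. Substitute back u = y**3: now 3*sin(2*y**3).
Answer: 3*sin(2*y**3).


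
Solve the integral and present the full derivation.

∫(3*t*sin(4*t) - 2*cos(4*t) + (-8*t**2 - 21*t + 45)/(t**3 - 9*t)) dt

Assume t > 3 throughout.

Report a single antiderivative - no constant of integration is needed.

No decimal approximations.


Step 1. Rewrite: now ∫(3*t*sin(4*t)) dt + ∫((-8*t**2 - 21*t + 45)/(t**3 - 9*t)) dt + ∫(-2*cos(4*t)) dt.
Step 2. Integrate ∫(3*t*sin(4*t)) dt by parts with u = t, dv = (3*sin(4*t)) dt, so v = -3*cos(4*t)/4: now -3*t*cos(4*t)/4 + ∫((-8*t**2 - 21*t + 45)/(t**3 - 9*t)) dt + ∫(-2*cos(4*t)) dt + ∫(3*cos(4*t)/4) dt.
Step 3. Evaluate the standard form: now -3*t*cos(4*t)/4 + 3*sin(4*t)/16 + ∫((-8*t**2 - 21*t + 45)/(t**3 - 9*t)) dt + ∫(-2*cos(4*t)) dt.
Step 4. Decompose ∫((-8*t**2 - 21*t + 45)/(t**3 - 9*t)) dt by partial fractions, (-8*t**2 - 21*t + 45)/(t**3 - 9*t) = 2/(t + 3) - 5/(t - 3) - 5/t: now -3*t*cos(4*t)/4 + 3*sin(4*t)/16 + ∫(-5/t) dt + ∫(-5/(t - 3)) dt + ∫(2/(t + 3)) dt + ∫(-2*cos(4*t)) dt.
Step 5. Evaluate the standard form [assuming t > -3]: now -3*t*cos(4*t)/4 + 2*log(t + 3) + 3*sin(4*t)/16 + ∫(-5/t) dt + ∫(-5/(t - 3)) dt + ∫(-2*cos(4*t)) dt.
Step 6. Evaluate the standard form [assuming t > 0]: now -3*t*cos(4*t)/4 - 5*log(t) + 2*log(t + 3) + 3*sin(4*t)/16 + ∫(-5/(t - 3)) dt + ∫(-2*cos(4*t)) dt.
Step 7. Evaluate the standard form [assuming t > 3]: now -3*t*cos(4*t)/4 - 5*log(t) - 5*log(t - 3) + 2*log(t + 3) + 3*sin(4*t)/16 + ∫(-2*cos(4*t)) dt.
Step 8. Evaluate the standard form: now -3*t*cos(4*t)/4 - 5*log(t) - 5*log(t - 3) + 2*log(t + 3) - 5*sin(4*t)/16.
Answer: -3*t*cos(4*t)/4 - 5*log(t) - 5*log(t - 3) + 2*log(t + 3) - 5*sin(4*t)/16.


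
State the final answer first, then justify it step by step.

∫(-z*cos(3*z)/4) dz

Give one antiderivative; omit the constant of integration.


The answer is -z*sin(3*z)/12 - cos(3*z)/36.
Step 1. Integrate ∫(-z*cos(3*z)/4) dz by parts with u = z, dv = (-cos(3*z)/4) dz, so v = -sin(3*z)/12: now -z*sin(3*z)/12 + ∫(sin(3*z)/12) dz.
Step 2. Evaluate the standard form: now -z*sin(3*z)/12 - cos(3*z)/36.
Answer: -z*sin(3*z)/12 - cos(3*z)/36.


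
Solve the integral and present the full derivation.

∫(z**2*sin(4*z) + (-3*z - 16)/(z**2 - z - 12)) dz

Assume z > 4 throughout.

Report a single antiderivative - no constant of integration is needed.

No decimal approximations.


Step 1. Rewrite: now ∫(z**2*sin(4*z)) dz + ∫((-3*z - 16)/(z**2 - z - 12)) dz.
Step 2. Decompose ∫((-3*z - 16)/(z**2 - z - 12)) dz by partial fractions, (-3*z - 16)/(z**2 - z - 12) = 1/(z + 3) - 4/(z - 4): now ∫(z**2*sin(4*z)) dz + ∫(-4/(z - 4)) dz + ∫(1/(z + 3)) dz.
Step 3. Evaluate the standard form [assuming z > 4]: now -4*log(z - 4) + ∫(z**2*sin(4*z)) dz + ∫(1/(z + 3)) dz.
Step 4. Evaluate the standard form [assuming z > -3]: now -4*log(z - 4) + log(z + 3) + ∫(z**2*sin(4*z)) dz.
Step 5. Integrate ∫(z**2*sin(4*z)) dz by parts with u = z**2, dv = (sin(4*z)) dz, so v = -cos(4*z)/4: now -z**2*cos(4*z)/4 - 4*log(z - 4) + log(z + 3) + ∫(z*cos(4*z)/2) dz.
Step 6. Integrate ∫(z*cos(4*z)/2) dz by parts with u = z, dv = (cos(4*z)/2) dz, so v = sin(4*z)/8: now -z**2*cos(4*z)/4 + z*sin(4*z)/8 - 4*log(z - 4) + log(z + 3) + ∫(-sin(4*z)/8) dz.
Step 7. Evaluate the standard form: now -z**2*cos(4*z)/4 + z*sin(4*z)/8 - 4*log(z - 4) + log(z + 3) + cos(4*z)/32.
Answer: -z**2*cos(4*z)/4 + z*sin(4*z)/8 - 4*log(z - 4) + log(z + 3) + cos(4*z)/32.


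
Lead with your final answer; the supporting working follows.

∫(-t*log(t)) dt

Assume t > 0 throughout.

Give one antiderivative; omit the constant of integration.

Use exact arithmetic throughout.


The answer is -t**2*log(t)/2 + t**2/4.
Step 1. Integrate ∫(-t*log(t)) dt by parts with u = log(t), dv = (-t) dt, so v = -t**2/2 [assuming t > 0]: now -t**2*log(t)/2 + ∫(t/2) dt.
Step 2. Evaluate the standard form: now -t**2*log(t)/2 + t**2/4.
Answer: -t**2*log(t)/2 + t**2/4.


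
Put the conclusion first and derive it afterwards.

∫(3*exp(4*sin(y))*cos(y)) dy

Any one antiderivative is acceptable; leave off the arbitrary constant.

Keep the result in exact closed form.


The answer is 3*exp(4*sin(y))/4.
Step 1. Substitute u = sin(y), turning ∫(3*exp(4*sin(y))*cos(y)) dy into ∫(3*exp(4*u)) du: now ∫(3*exp(4*u)) du.
Step 2. Evaluate the standard form: now 3*exp(4*u)/4.
Step 3. Substitute back u = sin(y): now 3*exp(4*sin(y))/4.
Answer: 3*exp(4*sin(y))/4.


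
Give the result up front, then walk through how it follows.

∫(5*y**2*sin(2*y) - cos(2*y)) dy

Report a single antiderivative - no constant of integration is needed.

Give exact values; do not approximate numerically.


The answer is -5*y**2*cos(2*y)/2 + 5*y*sin(2*y)/2 - sin(2*y)/2 + 5*cos(2*y)/4.
Step 1. Rewrite: now ∫(5*y**2*sin(2*y)) dy + ∫(-cos(2*y)) dy.
Step 2. Integrate ∫(5*y**2*sin(2*y)) dy by parts with u = y**2, dv = (5*sin(2*y)) dy, so v = -5*cos(2*y)/2: now -5*y**2*cos(2*y)/2 + ∫(5*y*cos(2*y)) dy + ∫(-cos(2*y)) dy.
Step 3. Integrate ∫(5*y*cos(2*y)) dy by parts with u = y, dv = (5*cos(2*y)) dy, so v = 5*sin(2*y)/2: now -5*y**2*cos(2*y)/2 + 5*y*sin(2*y)/2 + ∫(-5*sin(2*y)/2) dy + ∫(-cos(2*y)) dy.
Step 4. Evaluate the standard form: now -5*y**2*cos(2*y)/2 + 5*y*sin(2*y)/2 + 5*cos(2*y)/4 + ∫(-cos(2*y)) dy.
Step 5. Evaluate the standard form: now -5*y**2*cos(2*y)/2 + 5*y*sin(2*y)/2 - sin(2*y)/2 + 5*cos(2*y)/4.
Answer: -5*y**2*cos(2*y)/2 + 5*y*sin(2*y)/2 - sin(2*y)/2 + 5*cos(2*y)/4.


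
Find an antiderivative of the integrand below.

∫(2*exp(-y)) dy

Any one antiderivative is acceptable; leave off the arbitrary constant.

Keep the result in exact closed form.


Answer: -2*exp(-y).


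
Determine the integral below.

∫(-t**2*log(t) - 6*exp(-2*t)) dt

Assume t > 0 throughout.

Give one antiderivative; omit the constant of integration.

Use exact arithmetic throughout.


Answer: -t**3*log(t)/3 + t**3/9 + 3*exp(-2*t).


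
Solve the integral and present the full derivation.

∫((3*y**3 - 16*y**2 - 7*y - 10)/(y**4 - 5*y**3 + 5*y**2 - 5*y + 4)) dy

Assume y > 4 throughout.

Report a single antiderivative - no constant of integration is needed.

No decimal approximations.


Step 1. Decompose ∫((3*y**3 - 16*y**2 - 7*y - 10)/(y**4 - 5*y**3 + 5*y**2 - 5*y + 4)) dy by partial fractions, (3*y**3 - 16*y**2 - 7*y - 10)/(y**4 - 5*y**3 + 5*y**2 - 5*y + 4) = 2/(y**2 + 1) + 5/(y - 1) - 2/(y - 4): now ∫(-2/(y - 4)) dy + ∫(5/(y - 1)) dy + ∫(2/(y**2 + 1)) dy.
Step 2. Evaluate the standard form [assuming y > 1]: now 5*log(y - 1) + ∫(-2/(y - 4)) dy + ∫(2/(y**2 + 1)) dy.
Step 3. Evaluate the standard form [assuming y > 4]: now -2*log(y - 4) + 5*log(y - 1) + ∫(2/(y**2 + 1)) dy.
Step 4. Evaluate the standard form: now -2*log(y - 4) + 5*log(y - 1) + 2*atan(y).
Answer: -2*log(y - 4) + 5*log(y - 1) + 2*atan(y).


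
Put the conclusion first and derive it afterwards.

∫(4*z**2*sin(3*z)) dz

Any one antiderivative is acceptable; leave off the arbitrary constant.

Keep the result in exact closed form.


The answer is -4*z**2*cos(3*z)/3 + 8*z*sin(3*z)/9 + 8*cos(3*z)/27.
Step 1. Integrate ∫(4*z**2*sin(3*z)) dz by parts with u = z**2, dv = (4*sin(3*z)) dz, so v = -4*cos(3*z)/3: now -4*z**2*cos(3*z)/3 + ∫(8*z*cos(3*z)/3) dz.
Step 2. Integrate ∫(8*z*cos(3*z)/3) dz by parts with u = z, dv = (8*cos(3*z)/3) dz, so v = 8*sin(3*z)/9: now -4*z**2*cos(3*z)/3 + 8*z*sin(3*z)/9 + ∫(-8*sin(3*z)/9) dz.
Step 3. Evaluate the standard form: now -4*z**2*cos(3*z)/3 + 8*z*sin(3*z)/9 + 8*cos(3*z)/27.
Answer: -4*z**2*cos(3*z)/3 + 8*z*sin(3*z)/9 + 8*cos(3*z)/27.
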